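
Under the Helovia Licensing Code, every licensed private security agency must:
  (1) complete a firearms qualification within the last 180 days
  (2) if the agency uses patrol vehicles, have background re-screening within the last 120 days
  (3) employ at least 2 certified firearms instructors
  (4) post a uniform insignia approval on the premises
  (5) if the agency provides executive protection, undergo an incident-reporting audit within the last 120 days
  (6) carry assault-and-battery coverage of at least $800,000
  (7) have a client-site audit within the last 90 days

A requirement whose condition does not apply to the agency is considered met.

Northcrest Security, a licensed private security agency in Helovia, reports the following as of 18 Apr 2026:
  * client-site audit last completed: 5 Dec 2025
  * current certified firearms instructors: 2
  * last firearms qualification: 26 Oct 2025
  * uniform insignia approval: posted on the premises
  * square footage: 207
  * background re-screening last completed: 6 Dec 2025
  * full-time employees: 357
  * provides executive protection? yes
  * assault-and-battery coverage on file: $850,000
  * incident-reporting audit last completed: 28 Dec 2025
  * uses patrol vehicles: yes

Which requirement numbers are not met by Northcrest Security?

2, 7

1. firearms qualification 174 days ago vs limit 180 → met
2. condition 'uses patrol vehicles' holds; background re-screening 133 days ago vs limit 120 → not met
3. certified firearms instructors 2 ≥ 2 → met
4. uniform insignia approval present → met
5. condition 'provides executive protection' holds; incident-reporting audit 111 days ago vs limit 120 → met
6. assault-and-battery coverage $850,000 ≥ $800,000 → met
7. client-site audit 134 days ago vs limit 90 → not met
Not met: 2, 7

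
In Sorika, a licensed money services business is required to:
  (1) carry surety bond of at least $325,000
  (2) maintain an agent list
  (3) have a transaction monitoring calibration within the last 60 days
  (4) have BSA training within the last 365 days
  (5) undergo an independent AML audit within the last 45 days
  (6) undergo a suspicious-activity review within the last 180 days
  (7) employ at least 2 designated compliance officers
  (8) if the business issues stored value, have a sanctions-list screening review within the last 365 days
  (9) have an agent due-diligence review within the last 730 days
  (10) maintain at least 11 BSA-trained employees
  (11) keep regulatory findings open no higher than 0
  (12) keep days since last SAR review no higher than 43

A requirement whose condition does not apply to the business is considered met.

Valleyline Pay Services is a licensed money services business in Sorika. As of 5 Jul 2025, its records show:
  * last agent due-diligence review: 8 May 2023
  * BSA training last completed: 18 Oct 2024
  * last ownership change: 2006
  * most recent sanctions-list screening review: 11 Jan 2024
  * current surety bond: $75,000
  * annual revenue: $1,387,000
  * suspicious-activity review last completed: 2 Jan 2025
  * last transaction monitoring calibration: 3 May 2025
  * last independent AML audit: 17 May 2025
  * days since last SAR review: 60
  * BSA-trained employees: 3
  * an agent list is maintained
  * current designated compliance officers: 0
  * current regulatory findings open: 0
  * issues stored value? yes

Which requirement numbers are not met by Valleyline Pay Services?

1, 3, 5, 6, 7, 8, 9, 10, 12

1. surety bond $75,000 < $325,000 → not met
2. agent list present → met
3. transaction monitoring calibration 63 days ago vs limit 60 → not met
4. BSA training 260 days ago vs limit 365 → met
5. independent AML audit 49 days ago vs limit 45 → not met
6. suspicious-activity review 184 days ago vs limit 180 → not met
7. designated compliance officers 0 < 2 → not met
8. condition 'issues stored value' holds; sanctions-list screening review 541 days ago vs limit 365 → not met
9. agent due-diligence review 789 days ago vs limit 730 → not met
10. BSA-trained employees 3 < 11 → not met
11. regulatory findings open 0 ≤ 0 → met
12. days since last SAR review 60 > 43 → not met
Not met: 1, 3, 5, 6, 7, 8, 9, 10, 12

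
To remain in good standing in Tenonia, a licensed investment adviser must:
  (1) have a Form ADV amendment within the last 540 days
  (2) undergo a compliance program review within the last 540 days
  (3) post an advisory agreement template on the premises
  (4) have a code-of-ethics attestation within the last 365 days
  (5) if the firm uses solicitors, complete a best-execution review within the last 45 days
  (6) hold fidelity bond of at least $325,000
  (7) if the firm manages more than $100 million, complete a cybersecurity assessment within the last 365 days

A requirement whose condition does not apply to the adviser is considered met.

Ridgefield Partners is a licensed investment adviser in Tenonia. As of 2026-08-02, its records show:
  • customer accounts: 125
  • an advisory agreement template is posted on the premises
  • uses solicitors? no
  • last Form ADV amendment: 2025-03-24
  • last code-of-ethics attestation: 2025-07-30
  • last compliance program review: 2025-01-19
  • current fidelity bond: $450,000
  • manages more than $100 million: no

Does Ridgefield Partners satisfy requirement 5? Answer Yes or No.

5. condition 'uses solicitors' does not hold → requirement n/a → met

Yes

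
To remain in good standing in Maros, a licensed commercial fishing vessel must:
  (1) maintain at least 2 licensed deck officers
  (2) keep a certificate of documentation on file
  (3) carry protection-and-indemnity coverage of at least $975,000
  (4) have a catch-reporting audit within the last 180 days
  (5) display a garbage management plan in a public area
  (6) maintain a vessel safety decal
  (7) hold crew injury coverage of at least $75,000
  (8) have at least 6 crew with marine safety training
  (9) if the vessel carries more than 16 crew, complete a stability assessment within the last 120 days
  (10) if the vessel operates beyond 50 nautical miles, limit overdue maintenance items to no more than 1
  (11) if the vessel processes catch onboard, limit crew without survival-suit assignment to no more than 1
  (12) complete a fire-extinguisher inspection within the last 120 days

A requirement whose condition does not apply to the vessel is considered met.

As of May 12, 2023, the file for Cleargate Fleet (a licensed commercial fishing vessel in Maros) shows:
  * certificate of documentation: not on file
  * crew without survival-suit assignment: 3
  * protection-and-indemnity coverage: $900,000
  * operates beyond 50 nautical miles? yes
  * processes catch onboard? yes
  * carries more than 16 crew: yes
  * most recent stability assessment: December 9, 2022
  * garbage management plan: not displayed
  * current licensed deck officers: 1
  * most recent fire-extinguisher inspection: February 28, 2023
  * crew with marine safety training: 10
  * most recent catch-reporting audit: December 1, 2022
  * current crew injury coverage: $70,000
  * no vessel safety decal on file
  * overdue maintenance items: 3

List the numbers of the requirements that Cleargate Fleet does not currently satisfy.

1, 2, 3, 5, 6, 7, 9, 10, 11

1. licensed deck officers 1 < 2 → not met
2. certificate of documentation absent → not met
3. protection-and-indemnity coverage $900,000 < $975,000 → not met
4. catch-reporting audit 162 days ago vs limit 180 → met
5. garbage management plan absent → not met
6. vessel safety decal absent → not met
7. crew injury coverage $70,000 < $75,000 → not met
8. crew with marine safety training 10 ≥ 6 → met
9. condition 'carries more than 16 crew' holds; stability assessment 154 days ago vs limit 120 → not met
10. condition 'operates beyond 50 nautical miles' holds; overdue maintenance items 3 > 1 → not met
11. condition 'processes catch onboard' holds; crew without survival-suit assignment 3 > 1 → not met
12. fire-extinguisher inspection 73 days ago vs limit 120 → met
Not met: 1, 2, 3, 5, 6, 7, 9, 10, 11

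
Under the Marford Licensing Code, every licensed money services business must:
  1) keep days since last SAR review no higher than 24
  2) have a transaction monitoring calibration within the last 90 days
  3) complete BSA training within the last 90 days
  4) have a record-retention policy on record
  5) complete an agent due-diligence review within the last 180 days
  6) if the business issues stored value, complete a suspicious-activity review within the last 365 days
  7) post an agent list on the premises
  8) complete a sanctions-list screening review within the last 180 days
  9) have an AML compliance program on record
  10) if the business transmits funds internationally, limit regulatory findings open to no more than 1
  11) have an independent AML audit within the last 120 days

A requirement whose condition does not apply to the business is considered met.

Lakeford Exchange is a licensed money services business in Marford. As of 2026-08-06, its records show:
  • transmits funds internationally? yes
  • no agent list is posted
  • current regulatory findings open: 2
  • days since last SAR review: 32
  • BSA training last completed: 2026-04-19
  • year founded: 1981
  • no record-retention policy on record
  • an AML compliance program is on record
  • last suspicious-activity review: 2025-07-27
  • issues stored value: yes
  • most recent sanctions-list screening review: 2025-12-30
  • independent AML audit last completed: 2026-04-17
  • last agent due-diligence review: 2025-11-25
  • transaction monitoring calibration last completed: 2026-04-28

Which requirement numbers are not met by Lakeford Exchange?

1, 2, 3, 4, 5, 6, 7, 8, 10

1. days since last SAR review 32 > 24 → not met
2. transaction monitoring calibration 100 days ago vs limit 90 → not met
3. BSA training 109 days ago vs limit 90 → not met
4. record-retention policy absent → not met
5. agent due-diligence review 254 days ago vs limit 180 → not met
6. condition 'issues stored value' holds; suspicious-activity review 375 days ago vs limit 365 → not met
7. agent list absent → not met
8. sanctions-list screening review 219 days ago vs limit 180 → not met
9. AML compliance program present → met
10. condition 'transmits funds internationally' holds; regulatory findings open 2 > 1 → not met
11. independent AML audit 111 days ago vs limit 120 → met
Not met: 1, 2, 3, 4, 5, 6, 7, 8, 10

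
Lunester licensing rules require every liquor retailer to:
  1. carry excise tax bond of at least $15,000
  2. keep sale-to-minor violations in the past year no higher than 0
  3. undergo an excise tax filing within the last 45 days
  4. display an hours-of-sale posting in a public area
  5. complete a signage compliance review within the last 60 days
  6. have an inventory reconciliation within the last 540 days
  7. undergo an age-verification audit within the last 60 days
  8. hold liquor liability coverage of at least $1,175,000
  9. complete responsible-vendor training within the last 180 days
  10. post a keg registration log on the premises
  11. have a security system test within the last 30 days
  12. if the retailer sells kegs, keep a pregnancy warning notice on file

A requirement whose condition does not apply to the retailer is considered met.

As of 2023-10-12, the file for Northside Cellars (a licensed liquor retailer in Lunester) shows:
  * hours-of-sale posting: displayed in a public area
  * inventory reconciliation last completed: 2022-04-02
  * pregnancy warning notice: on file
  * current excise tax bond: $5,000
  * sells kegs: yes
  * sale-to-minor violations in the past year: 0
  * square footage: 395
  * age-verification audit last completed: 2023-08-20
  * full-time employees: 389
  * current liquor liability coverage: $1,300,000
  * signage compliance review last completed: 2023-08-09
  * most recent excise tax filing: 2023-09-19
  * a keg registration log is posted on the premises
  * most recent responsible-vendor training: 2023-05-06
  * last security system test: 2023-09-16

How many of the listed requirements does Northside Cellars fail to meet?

1. excise tax bond $5,000 < $15,000 → not met
2. sale-to-minor violations in the past year 0 ≤ 0 → met
3. excise tax filing 23 days ago vs limit 45 → met
4. hours-of-sale posting present → met
5. signage compliance review 64 days ago vs limit 60 → not met
6. inventory reconciliation 558 days ago vs limit 540 → not met
7. age-verification audit 53 days ago vs limit 60 → met
8. liquor liability coverage $1,300,000 ≥ $1,175,000 → met
9. responsible-vendor training 159 days ago vs limit 180 → met
10. keg registration log present → met
11. security system test 26 days ago vs limit 30 → met
12. condition 'sells kegs' holds; pregnancy warning notice present → met
Not met: 3 of 12

3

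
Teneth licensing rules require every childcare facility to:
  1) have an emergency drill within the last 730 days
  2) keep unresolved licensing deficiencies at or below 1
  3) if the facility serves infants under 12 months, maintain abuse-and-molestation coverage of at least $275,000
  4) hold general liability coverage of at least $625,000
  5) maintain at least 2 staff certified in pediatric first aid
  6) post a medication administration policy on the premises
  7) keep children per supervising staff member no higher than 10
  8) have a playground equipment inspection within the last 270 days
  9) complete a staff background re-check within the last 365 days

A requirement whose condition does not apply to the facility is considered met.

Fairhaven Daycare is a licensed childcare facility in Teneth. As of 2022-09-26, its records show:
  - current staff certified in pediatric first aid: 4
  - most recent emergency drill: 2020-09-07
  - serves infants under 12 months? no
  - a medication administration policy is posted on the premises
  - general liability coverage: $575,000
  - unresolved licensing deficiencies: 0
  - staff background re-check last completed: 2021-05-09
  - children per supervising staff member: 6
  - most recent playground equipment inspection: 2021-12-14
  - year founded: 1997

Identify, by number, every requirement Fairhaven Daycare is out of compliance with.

1. emergency drill 749 days ago vs limit 730 → not met
2. unresolved licensing deficiencies 0 ≤ 1 → met
3. condition 'serves infants under 12 months' does not hold → requirement n/a → met
4. general liability coverage $575,000 < $625,000 → not met
5. staff certified in pediatric first aid 4 ≥ 2 → met
6. medication administration policy present → met
7. children per supervising staff member 6 ≤ 10 → met
8. playground equipment inspection 286 days ago vs limit 270 → not met
9. staff background re-check 505 days ago vs limit 365 → not met
Not met: 1, 4, 8, 9

1, 4, 8, 9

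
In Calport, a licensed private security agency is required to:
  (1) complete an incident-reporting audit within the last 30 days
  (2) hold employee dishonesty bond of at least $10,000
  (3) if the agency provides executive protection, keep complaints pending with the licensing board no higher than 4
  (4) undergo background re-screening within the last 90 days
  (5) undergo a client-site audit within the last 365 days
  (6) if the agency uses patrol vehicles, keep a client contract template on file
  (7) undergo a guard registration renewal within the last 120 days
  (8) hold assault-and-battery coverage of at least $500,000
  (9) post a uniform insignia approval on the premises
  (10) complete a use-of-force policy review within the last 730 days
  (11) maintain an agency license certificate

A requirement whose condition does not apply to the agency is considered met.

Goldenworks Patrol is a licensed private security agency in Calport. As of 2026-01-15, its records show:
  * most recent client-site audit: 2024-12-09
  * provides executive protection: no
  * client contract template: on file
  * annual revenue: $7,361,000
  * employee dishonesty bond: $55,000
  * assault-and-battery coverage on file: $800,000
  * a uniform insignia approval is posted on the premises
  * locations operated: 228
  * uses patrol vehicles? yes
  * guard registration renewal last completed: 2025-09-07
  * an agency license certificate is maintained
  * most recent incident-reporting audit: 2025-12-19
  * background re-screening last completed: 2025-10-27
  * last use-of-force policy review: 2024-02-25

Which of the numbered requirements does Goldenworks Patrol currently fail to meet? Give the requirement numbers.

1. incident-reporting audit 27 days ago vs limit 30 → met
2. employee dishonesty bond $55,000 ≥ $10,000 → met
3. condition 'provides executive protection' does not hold → requirement n/a → met
4. background re-screening 80 days ago vs limit 90 → met
5. client-site audit 402 days ago vs limit 365 → not met
6. condition 'uses patrol vehicles' holds; client contract template present → met
7. guard registration renewal 130 days ago vs limit 120 → not met
8. assault-and-battery coverage $800,000 ≥ $500,000 → met
9. uniform insignia approval present → met
10. use-of-force policy review 690 days ago vs limit 730 → met
11. agency license certificate present → met
Not met: 5, 7

5, 7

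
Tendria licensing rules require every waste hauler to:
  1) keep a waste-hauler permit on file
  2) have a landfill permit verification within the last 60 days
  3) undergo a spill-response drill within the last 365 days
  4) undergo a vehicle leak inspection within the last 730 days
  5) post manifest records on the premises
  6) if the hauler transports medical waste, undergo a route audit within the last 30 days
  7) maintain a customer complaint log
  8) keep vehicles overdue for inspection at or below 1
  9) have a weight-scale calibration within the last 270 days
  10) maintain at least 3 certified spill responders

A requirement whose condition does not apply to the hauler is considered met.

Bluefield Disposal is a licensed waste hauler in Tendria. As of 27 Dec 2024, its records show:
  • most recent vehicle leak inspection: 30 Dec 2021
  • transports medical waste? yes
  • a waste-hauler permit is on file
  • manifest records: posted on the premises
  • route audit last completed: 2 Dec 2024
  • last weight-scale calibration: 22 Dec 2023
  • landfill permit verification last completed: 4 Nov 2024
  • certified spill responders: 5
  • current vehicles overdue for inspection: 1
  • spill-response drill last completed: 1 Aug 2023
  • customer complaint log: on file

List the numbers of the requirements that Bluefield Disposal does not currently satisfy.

3, 4, 9

1. waste-hauler permit present → met
2. landfill permit verification 53 days ago vs limit 60 → met
3. spill-response drill 514 days ago vs limit 365 → not met
4. vehicle leak inspection 1093 days ago vs limit 730 → not met
5. manifest records present → met
6. condition 'transports medical waste' holds; route audit 25 days ago vs limit 30 → met
7. customer complaint log present → met
8. vehicles overdue for inspection 1 ≤ 1 → met
9. weight-scale calibration 371 days ago vs limit 270 → not met
10. certified spill responders 5 ≥ 3 → met
Not met: 3, 4, 9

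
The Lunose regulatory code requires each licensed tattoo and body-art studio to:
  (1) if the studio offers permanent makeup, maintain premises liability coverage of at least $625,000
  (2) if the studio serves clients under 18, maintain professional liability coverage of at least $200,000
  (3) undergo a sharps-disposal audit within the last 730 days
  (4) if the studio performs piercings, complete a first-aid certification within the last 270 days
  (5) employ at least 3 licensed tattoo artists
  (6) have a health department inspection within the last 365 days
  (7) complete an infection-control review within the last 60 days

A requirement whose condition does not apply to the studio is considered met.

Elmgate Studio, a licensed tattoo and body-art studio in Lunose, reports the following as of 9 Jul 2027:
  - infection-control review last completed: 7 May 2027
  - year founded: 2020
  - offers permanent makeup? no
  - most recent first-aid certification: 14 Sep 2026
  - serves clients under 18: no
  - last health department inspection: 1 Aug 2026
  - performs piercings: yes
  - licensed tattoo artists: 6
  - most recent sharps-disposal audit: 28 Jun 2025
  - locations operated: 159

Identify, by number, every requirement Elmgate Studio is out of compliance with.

3, 4, 7

1. condition 'offers permanent makeup' does not hold → requirement n/a → met
2. condition 'serves clients under 18' does not hold → requirement n/a → met
3. sharps-disposal audit 741 days ago vs limit 730 → not met
4. condition 'performs piercings' holds; first-aid certification 298 days ago vs limit 270 → not met
5. licensed tattoo artists 6 ≥ 3 → met
6. health department inspection 342 days ago vs limit 365 → met
7. infection-control review 63 days ago vs limit 60 → not met
Not met: 3, 4, 7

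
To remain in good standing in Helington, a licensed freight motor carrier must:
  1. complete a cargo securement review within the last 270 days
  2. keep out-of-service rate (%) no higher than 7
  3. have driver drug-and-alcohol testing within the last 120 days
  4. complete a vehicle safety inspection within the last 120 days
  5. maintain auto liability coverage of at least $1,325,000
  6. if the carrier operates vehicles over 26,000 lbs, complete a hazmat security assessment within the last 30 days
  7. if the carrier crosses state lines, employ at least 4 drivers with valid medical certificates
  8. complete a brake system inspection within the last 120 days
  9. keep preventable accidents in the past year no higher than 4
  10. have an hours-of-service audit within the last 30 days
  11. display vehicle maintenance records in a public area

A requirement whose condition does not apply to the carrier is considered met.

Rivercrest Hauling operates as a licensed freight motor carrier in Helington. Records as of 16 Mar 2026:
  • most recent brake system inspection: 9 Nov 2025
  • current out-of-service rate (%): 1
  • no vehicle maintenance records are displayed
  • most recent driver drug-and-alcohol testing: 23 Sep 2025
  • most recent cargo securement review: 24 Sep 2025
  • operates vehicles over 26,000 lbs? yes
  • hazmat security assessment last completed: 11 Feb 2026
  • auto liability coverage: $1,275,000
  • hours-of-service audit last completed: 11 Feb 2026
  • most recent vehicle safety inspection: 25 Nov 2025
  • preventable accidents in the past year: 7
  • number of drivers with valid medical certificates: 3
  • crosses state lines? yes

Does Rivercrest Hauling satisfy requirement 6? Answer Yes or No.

No

6. condition 'operates vehicles over 26,000 lbs' holds; hazmat security assessment 33 days ago vs limit 30 → not met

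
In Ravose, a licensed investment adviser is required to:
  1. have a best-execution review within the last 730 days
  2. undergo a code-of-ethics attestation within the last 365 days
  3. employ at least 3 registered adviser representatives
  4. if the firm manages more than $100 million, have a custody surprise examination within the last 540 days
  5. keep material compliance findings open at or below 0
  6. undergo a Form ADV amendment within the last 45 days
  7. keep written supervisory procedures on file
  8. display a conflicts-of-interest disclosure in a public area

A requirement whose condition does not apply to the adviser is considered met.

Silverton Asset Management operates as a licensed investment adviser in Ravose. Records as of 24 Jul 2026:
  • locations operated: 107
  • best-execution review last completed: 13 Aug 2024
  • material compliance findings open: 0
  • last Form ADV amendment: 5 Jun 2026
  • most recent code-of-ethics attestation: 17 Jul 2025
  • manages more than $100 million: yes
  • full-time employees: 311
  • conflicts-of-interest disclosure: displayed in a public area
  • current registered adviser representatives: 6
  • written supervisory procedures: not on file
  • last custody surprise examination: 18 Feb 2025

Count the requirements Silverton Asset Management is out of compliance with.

3

1. best-execution review 710 days ago vs limit 730 → met
2. code-of-ethics attestation 372 days ago vs limit 365 → not met
3. registered adviser representatives 6 ≥ 3 → met
4. condition 'manages more than $100 million' holds; custody surprise examination 521 days ago vs limit 540 → met
5. material compliance findings open 0 ≤ 0 → met
6. Form ADV amendment 49 days ago vs limit 45 → not met
7. written supervisory procedures absent → not met
8. conflicts-of-interest disclosure present → met
Not met: 3 of 8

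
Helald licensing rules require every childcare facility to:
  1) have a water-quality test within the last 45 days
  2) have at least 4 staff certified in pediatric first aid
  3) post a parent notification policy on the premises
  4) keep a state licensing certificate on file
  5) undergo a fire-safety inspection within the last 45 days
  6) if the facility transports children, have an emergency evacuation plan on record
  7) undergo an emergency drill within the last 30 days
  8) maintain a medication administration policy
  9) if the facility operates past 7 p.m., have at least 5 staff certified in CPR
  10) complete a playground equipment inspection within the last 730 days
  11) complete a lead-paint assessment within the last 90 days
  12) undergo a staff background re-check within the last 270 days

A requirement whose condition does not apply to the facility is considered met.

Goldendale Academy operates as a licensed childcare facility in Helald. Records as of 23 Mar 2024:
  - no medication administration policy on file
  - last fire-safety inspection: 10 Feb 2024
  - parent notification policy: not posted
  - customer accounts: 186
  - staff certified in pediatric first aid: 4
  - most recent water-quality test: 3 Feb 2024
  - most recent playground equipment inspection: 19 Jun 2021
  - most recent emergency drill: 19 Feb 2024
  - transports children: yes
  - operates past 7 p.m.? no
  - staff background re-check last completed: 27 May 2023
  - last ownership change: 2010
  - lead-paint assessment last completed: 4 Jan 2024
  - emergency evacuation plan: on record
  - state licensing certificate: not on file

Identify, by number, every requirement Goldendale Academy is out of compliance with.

1. water-quality test 49 days ago vs limit 45 → not met
2. staff certified in pediatric first aid 4 ≥ 4 → met
3. parent notification policy absent → not met
4. state licensing certificate absent → not met
5. fire-safety inspection 42 days ago vs limit 45 → met
6. condition 'transports children' holds; emergency evacuation plan present → met
7. emergency drill 33 days ago vs limit 30 → not met
8. medication administration policy absent → not met
9. condition 'operates past 7 p.m.' does not hold → requirement n/a → met
10. playground equipment inspection 1008 days ago vs limit 730 → not met
11. lead-paint assessment 79 days ago vs limit 90 → met
12. staff background re-check 301 days ago vs limit 270 → not met
Not met: 1, 3, 4, 7, 8, 10, 12

1, 3, 4, 7, 8, 10, 12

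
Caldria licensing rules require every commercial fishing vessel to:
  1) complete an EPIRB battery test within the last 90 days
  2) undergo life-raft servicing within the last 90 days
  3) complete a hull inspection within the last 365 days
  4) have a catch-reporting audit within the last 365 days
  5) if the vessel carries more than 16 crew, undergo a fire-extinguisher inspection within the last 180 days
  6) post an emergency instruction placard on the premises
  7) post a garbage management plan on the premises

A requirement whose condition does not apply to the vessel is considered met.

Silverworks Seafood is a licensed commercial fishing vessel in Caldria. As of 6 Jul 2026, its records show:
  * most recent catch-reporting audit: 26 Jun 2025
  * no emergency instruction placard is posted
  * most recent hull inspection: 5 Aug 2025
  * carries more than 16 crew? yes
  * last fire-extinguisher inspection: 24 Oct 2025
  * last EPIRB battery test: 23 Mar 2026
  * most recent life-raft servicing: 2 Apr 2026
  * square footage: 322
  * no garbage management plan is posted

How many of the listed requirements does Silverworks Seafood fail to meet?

1. EPIRB battery test 105 days ago vs limit 90 → not met
2. life-raft servicing 95 days ago vs limit 90 → not met
3. hull inspection 335 days ago vs limit 365 → met
4. catch-reporting audit 375 days ago vs limit 365 → not met
5. condition 'carries more than 16 crew' holds; fire-extinguisher inspection 255 days ago vs limit 180 → not met
6. emergency instruction placard absent → not met
7. garbage management plan absent → not met
Not met: 6 of 7

6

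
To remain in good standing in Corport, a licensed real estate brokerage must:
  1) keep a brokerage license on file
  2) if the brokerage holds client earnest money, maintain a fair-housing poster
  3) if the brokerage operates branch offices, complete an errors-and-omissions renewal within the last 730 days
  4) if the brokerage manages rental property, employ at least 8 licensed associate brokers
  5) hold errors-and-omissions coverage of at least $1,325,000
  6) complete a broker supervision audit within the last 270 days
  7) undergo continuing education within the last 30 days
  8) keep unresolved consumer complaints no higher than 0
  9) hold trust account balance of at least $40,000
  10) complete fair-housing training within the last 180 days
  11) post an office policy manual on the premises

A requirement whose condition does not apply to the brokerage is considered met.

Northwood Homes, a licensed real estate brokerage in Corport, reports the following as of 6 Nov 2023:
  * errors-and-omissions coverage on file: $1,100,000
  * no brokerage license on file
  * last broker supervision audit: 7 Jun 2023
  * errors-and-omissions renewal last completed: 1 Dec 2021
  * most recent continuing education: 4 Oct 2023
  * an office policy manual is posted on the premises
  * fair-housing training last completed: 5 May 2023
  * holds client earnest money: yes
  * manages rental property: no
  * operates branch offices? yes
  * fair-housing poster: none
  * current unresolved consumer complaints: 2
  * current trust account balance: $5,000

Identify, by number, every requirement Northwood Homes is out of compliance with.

1, 2, 5, 7, 8, 9, 10

1. brokerage license absent → not met
2. condition 'holds client earnest money' holds; fair-housing poster absent → not met
3. condition 'operates branch offices' holds; errors-and-omissions renewal 705 days ago vs limit 730 → met
4. condition 'manages rental property' does not hold → requirement n/a → met
5. errors-and-omissions coverage $1,100,000 < $1,325,000 → not met
6. broker supervision audit 152 days ago vs limit 270 → met
7. continuing education 33 days ago vs limit 30 → not met
8. unresolved consumer complaints 2 > 0 → not met
9. trust account balance $5,000 < $40,000 → not met
10. fair-housing training 185 days ago vs limit 180 → not met
11. office policy manual present → met
Not met: 1, 2, 5, 7, 8, 9, 10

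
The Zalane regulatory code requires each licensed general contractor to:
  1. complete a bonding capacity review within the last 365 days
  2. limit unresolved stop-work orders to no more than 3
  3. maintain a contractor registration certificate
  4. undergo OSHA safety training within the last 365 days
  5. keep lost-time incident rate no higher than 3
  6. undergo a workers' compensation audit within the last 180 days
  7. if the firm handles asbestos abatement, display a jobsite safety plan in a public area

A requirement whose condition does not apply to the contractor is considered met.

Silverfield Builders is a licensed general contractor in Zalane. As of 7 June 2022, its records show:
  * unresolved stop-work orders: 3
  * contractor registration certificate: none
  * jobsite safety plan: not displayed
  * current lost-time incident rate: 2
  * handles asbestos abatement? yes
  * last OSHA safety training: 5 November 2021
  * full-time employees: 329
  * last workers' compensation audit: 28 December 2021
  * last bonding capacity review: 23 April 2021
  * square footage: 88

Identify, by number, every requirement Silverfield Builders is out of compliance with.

1, 3, 7

1. bonding capacity review 410 days ago vs limit 365 → not met
2. unresolved stop-work orders 3 ≤ 3 → met
3. contractor registration certificate absent → not met
4. OSHA safety training 214 days ago vs limit 365 → met
5. lost-time incident rate 2 ≤ 3 → met
6. workers' compensation audit 161 days ago vs limit 180 → met
7. condition 'handles asbestos abatement' holds; jobsite safety plan absent → not met
Not met: 1, 3, 7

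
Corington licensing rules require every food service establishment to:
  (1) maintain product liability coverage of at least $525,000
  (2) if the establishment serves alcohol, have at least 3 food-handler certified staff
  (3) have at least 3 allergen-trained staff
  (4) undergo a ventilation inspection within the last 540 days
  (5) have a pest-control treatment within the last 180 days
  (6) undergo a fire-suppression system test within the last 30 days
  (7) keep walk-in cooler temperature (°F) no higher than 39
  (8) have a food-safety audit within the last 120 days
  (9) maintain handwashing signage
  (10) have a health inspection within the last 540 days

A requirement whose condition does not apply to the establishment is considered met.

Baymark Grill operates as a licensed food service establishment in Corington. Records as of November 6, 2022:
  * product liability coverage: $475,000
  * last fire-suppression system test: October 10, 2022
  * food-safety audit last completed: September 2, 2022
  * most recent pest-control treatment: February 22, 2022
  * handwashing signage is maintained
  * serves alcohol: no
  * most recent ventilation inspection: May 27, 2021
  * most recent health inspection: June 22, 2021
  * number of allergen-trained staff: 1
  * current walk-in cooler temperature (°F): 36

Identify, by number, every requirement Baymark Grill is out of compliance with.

1, 3, 5

1. product liability coverage $475,000 < $525,000 → not met
2. condition 'serves alcohol' does not hold → requirement n/a → met
3. allergen-trained staff 1 < 3 → not met
4. ventilation inspection 528 days ago vs limit 540 → met
5. pest-control treatment 257 days ago vs limit 180 → not met
6. fire-suppression system test 27 days ago vs limit 30 → met
7. walk-in cooler temperature (°F) 36 ≤ 39 → met
8. food-safety audit 65 days ago vs limit 120 → met
9. handwashing signage present → met
10. health inspection 502 days ago vs limit 540 → met
Not met: 1, 3, 5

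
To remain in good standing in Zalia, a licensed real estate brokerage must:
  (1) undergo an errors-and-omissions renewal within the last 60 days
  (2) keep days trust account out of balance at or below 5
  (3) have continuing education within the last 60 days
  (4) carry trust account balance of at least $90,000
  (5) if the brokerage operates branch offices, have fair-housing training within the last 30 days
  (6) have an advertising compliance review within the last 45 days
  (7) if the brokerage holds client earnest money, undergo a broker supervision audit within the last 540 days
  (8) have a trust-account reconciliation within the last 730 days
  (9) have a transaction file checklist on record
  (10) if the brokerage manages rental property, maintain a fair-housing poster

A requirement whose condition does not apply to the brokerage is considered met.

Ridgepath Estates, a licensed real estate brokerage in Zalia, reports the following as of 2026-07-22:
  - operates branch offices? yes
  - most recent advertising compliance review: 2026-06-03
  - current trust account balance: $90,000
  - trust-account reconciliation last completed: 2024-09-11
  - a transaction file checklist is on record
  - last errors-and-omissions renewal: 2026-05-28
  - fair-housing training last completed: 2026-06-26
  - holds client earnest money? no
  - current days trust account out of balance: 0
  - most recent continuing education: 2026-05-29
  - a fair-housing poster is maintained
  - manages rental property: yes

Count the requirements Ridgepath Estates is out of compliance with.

1. errors-and-omissions renewal 55 days ago vs limit 60 → met
2. days trust account out of balance 0 ≤ 5 → met
3. continuing education 54 days ago vs limit 60 → met
4. trust account balance $90,000 ≥ $90,000 → met
5. condition 'operates branch offices' holds; fair-housing training 26 days ago vs limit 30 → met
6. advertising compliance review 49 days ago vs limit 45 → not met
7. condition 'holds client earnest money' does not hold → requirement n/a → met
8. trust-account reconciliation 679 days ago vs limit 730 → met
9. transaction file checklist present → met
10. condition 'manages rental property' holds; fair-housing poster present → met
Not met: 1 of 10

1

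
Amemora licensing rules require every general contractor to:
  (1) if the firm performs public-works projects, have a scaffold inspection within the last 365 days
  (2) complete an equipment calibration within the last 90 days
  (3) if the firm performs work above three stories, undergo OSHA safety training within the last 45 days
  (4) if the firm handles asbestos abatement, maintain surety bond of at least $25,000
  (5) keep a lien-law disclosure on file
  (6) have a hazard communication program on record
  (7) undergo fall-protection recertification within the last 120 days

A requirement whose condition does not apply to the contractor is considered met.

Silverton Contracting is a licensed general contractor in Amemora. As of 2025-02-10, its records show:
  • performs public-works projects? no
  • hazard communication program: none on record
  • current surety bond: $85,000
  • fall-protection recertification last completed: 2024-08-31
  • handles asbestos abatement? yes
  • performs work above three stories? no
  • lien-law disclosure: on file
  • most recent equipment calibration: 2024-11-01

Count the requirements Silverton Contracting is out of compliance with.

3

1. condition 'performs public-works projects' does not hold → requirement n/a → met
2. equipment calibration 101 days ago vs limit 90 → not met
3. condition 'performs work above three stories' does not hold → requirement n/a → met
4. condition 'handles asbestos abatement' holds; surety bond $85,000 ≥ $25,000 → met
5. lien-law disclosure present → met
6. hazard communication program absent → not met
7. fall-protection recertification 163 days ago vs limit 120 → not met
Not met: 3 of 7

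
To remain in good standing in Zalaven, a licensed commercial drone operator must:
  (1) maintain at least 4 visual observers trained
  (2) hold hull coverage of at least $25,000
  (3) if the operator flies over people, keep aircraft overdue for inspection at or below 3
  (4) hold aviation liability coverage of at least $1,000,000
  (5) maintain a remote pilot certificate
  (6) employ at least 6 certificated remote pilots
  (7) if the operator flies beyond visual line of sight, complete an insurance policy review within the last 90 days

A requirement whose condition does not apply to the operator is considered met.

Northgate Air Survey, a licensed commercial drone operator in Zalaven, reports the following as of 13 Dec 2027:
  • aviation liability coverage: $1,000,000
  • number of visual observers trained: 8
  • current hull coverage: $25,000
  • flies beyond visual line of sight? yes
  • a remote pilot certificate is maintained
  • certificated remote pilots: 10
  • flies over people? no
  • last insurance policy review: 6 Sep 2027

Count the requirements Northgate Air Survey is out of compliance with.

1

1. visual observers trained 8 ≥ 4 → met
2. hull coverage $25,000 ≥ $25,000 → met
3. condition 'flies over people' does not hold → requirement n/a → met
4. aviation liability coverage $1,000,000 ≥ $1,000,000 → met
5. remote pilot certificate present → met
6. certificated remote pilots 10 ≥ 6 → met
7. condition 'flies beyond visual line of sight' holds; insurance policy review 98 days ago vs limit 90 → not met
Not met: 1 of 7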